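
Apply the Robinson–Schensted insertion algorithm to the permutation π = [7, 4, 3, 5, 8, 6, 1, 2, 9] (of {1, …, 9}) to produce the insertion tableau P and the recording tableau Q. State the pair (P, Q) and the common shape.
P = [1, 2, 6, 9] / [3, 5] / [4, 8] / [7];  Q = [1, 4, 5, 9] / [2, 6] / [3, 8] / [7];  common shape = (4, 2, 2, 1)

Row-insert the values π_1, π_2, … into P one at a time, bumping the leftmost entry strictly greater than the inserted value down to the next row. The recording tableau Q records, in position (i, j), the step at which that cell was added to P.
  Insert 7 (step 1): P = [7];  Q = [1]
  Insert 4 (step 2): P = [4] / [7];  Q = [1] / [2]
  Insert 3 (step 3): P = [3] / [4] / [7];  Q = [1] / [2] / [3]
  Insert 5 (step 4): P = [3, 5] / [4] / [7];  Q = [1, 4] / [2] / [3]
  Insert 8 (step 5): P = [3, 5, 8] / [4] / [7];  Q = [1, 4, 5] / [2] / [3]
  Insert 6 (step 6): P = [3, 5, 6] / [4, 8] / [7];  Q = [1, 4, 5] / [2, 6] / [3]
  Insert 1 (step 7): P = [1, 5, 6] / [3, 8] / [4] / [7];  Q = [1, 4, 5] / [2, 6] / [3] / [7]
  Insert 2 (step 8): P = [1, 2, 6] / [3, 5] / [4, 8] / [7];  Q = [1, 4, 5] / [2, 6] / [3, 8] / [7]
  Insert 9 (step 9): P = [1, 2, 6, 9] / [3, 5] / [4, 8] / [7];  Q = [1, 4, 5, 9] / [2, 6] / [3, 8] / [7]
Final shape: (4, 2, 2, 1).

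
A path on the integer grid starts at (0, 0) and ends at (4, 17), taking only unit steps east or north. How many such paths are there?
Number of paths = 5985

A monotone lattice path from (0, 0) to (4, 17) consists of 4 east steps and 17 north steps in some order, so it is determined by which 4 of the 21 steps are east. The count is C(21, 4) = 5985.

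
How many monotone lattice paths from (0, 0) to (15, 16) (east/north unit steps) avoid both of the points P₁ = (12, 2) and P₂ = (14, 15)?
Number of paths = 145379905

Inclusion–exclusion. Total paths: C(31, 15) = 300540195. Through P₁: C(14, 12)·C(17, 3) = 61880. Through P₂: C(29, 14)·C(2, 1) = 155117520. Since P₁ is strictly southwest of P₂, a monotone path through both must visit P₁ then P₂; paths through both = C(14, 12)·C(15, 2)·C(2, 1) = 19110. Avoid both = 300540195 − 61880 − 155117520 + 19110 = 145379905.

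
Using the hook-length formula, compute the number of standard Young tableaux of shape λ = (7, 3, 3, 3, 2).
# SYT of shape (7, 3, 3, 3, 2) = 3508596

Hook-length formula: f^λ = n! / Π hook(c), product over all cells c of the Young diagram. For λ = (7, 3, 3, 3, 2), n = 18 boxes. Hook lengths by row (left-to-right, top-to-bottom): [11, 10, 8, 4, 3, 2, 1]; [6, 5, 3]; [5, 4, 2]; [4, 3, 1]; [2, 1]. Product of hooks = 1824768000. So f^λ = 18! / 1824768000 = 6402373705728000 / 1824768000 = 3508596.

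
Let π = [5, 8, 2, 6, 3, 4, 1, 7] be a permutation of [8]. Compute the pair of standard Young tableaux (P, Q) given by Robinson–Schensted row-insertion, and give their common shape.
P = [1, 3, 4, 7] / [2, 6] / [5] / [8];  Q = [1, 2, 6, 8] / [3, 4] / [5] / [7];  common shape = (4, 2, 1, 1)

Row-insert the values π_1, π_2, … into P one at a time, bumping the leftmost entry strictly greater than the inserted value down to the next row. The recording tableau Q records, in position (i, j), the step at which that cell was added to P.
  Insert 5 (step 1): P = [5];  Q = [1]
  Insert 8 (step 2): P = [5, 8];  Q = [1, 2]
  Insert 2 (step 3): P = [2, 8] / [5];  Q = [1, 2] / [3]
  Insert 6 (step 4): P = [2, 6] / [5, 8];  Q = [1, 2] / [3, 4]
  Insert 3 (step 5): P = [2, 3] / [5, 6] / [8];  Q = [1, 2] / [3, 4] / [5]
  Insert 4 (step 6): P = [2, 3, 4] / [5, 6] / [8];  Q = [1, 2, 6] / [3, 4] / [5]
  Insert 1 (step 7): P = [1, 3, 4] / [2, 6] / [5] / [8];  Q = [1, 2, 6] / [3, 4] / [5] / [7]
  Insert 7 (step 8): P = [1, 3, 4, 7] / [2, 6] / [5] / [8];  Q = [1, 2, 6, 8] / [3, 4] / [5] / [7]
Final shape: (4, 2, 1, 1).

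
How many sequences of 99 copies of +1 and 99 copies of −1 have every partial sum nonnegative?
C_99 = 227508830794229349661819540395688853956041682601541047340

These ballot sequences are counted by the Catalan number C_n = (1/(n + 1)) · C(2n, n). For n = 99: C_99 = (1/100) · C(198, 99) = 22750883079422934966181954039568885395604168260154104734000/100 = 227508830794229349661819540395688853956041682601541047340.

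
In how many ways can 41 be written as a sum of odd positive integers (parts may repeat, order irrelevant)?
p_odd(41) = 1260

Enumerate partitions using only odd parts via the recurrence o(n, m) = o(n, m−2) + o(n−m, m) over odd m, starting from the largest odd part ≤ n. This gives p_odd(41) = 1260. (Euler's theorem: equals the count of distinct-part partitions.)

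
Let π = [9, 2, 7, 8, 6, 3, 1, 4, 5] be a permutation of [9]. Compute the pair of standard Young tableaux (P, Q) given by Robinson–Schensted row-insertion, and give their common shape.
P = [1, 3, 4, 5] / [2, 8] / [6] / [7] / [9];  Q = [1, 3, 4, 9] / [2, 8] / [5] / [6] / [7];  common shape = (4, 2, 1, 1, 1)

Row-insert the values π_1, π_2, … into P one at a time, bumping the leftmost entry strictly greater than the inserted value down to the next row. The recording tableau Q records, in position (i, j), the step at which that cell was added to P.
  Insert 9 (step 1): P = [9];  Q = [1]
  Insert 2 (step 2): P = [2] / [9];  Q = [1] / [2]
  Insert 7 (step 3): P = [2, 7] / [9];  Q = [1, 3] / [2]
  Insert 8 (step 4): P = [2, 7, 8] / [9];  Q = [1, 3, 4] / [2]
  Insert 6 (step 5): P = [2, 6, 8] / [7] / [9];  Q = [1, 3, 4] / [2] / [5]
  Insert 3 (step 6): P = [2, 3, 8] / [6] / [7] / [9];  Q = [1, 3, 4] / [2] / [5] / [6]
  Insert 1 (step 7): P = [1, 3, 8] / [2] / [6] / [7] / [9];  Q = [1, 3, 4] / [2] / [5] / [6] / [7]
  Insert 4 (step 8): P = [1, 3, 4] / [2, 8] / [6] / [7] / [9];  Q = [1, 3, 4] / [2, 8] / [5] / [6] / [7]
  Insert 5 (step 9): P = [1, 3, 4, 5] / [2, 8] / [6] / [7] / [9];  Q = [1, 3, 4, 9] / [2, 8] / [5] / [6] / [7]
Final shape: (4, 2, 1, 1, 1).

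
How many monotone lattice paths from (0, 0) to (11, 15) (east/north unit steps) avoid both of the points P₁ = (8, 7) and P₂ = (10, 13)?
Number of paths = 3772727

Inclusion–exclusion. Total paths: C(26, 11) = 7726160. Through P₁: C(15, 8)·C(11, 3) = 1061775. Through P₂: C(23, 10)·C(3, 1) = 3432198. Since P₁ is strictly southwest of P₂, a monotone path through both must visit P₁ then P₂; paths through both = C(15, 8)·C(8, 2)·C(3, 1) = 540540. Avoid both = 7726160 − 1061775 − 3432198 + 540540 = 3772727.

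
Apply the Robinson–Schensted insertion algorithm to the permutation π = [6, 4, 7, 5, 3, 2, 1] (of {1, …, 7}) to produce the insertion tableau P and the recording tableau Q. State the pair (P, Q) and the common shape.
P = [1, 5] / [2, 7] / [3] / [4] / [6];  Q = [1, 3] / [2, 4] / [5] / [6] / [7];  common shape = (2, 2, 1, 1, 1)

Row-insert the values π_1, π_2, … into P one at a time, bumping the leftmost entry strictly greater than the inserted value down to the next row. The recording tableau Q records, in position (i, j), the step at which that cell was added to P.
  Insert 6 (step 1): P = [6];  Q = [1]
  Insert 4 (step 2): P = [4] / [6];  Q = [1] / [2]
  Insert 7 (step 3): P = [4, 7] / [6];  Q = [1, 3] / [2]
  Insert 5 (step 4): P = [4, 5] / [6, 7];  Q = [1, 3] / [2, 4]
  Insert 3 (step 5): P = [3, 5] / [4, 7] / [6];  Q = [1, 3] / [2, 4] / [5]
  Insert 2 (step 6): P = [2, 5] / [3, 7] / [4] / [6];  Q = [1, 3] / [2, 4] / [5] / [6]
  Insert 1 (step 7): P = [1, 5] / [2, 7] / [3] / [4] / [6];  Q = [1, 3] / [2, 4] / [5] / [6] / [7]
Final shape: (2, 2, 1, 1, 1).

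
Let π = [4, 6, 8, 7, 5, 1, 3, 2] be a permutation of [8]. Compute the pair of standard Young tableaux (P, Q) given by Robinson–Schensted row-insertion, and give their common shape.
P = [1, 2, 7] / [3, 5] / [4] / [6] / [8];  Q = [1, 2, 3] / [4, 7] / [5] / [6] / [8];  common shape = (3, 2, 1, 1, 1)

Row-insert the values π_1, π_2, … into P one at a time, bumping the leftmost entry strictly greater than the inserted value down to the next row. The recording tableau Q records, in position (i, j), the step at which that cell was added to P.
  Insert 4 (step 1): P = [4];  Q = [1]
  Insert 6 (step 2): P = [4, 6];  Q = [1, 2]
  Insert 8 (step 3): P = [4, 6, 8];  Q = [1, 2, 3]
  Insert 7 (step 4): P = [4, 6, 7] / [8];  Q = [1, 2, 3] / [4]
  Insert 5 (step 5): P = [4, 5, 7] / [6] / [8];  Q = [1, 2, 3] / [4] / [5]
  Insert 1 (step 6): P = [1, 5, 7] / [4] / [6] / [8];  Q = [1, 2, 3] / [4] / [5] / [6]
  Insert 3 (step 7): P = [1, 3, 7] / [4, 5] / [6] / [8];  Q = [1, 2, 3] / [4, 7] / [5] / [6]
  Insert 2 (step 8): P = [1, 2, 7] / [3, 5] / [4] / [6] / [8];  Q = [1, 2, 3] / [4, 7] / [5] / [6] / [8]
Final shape: (3, 2, 1, 1, 1).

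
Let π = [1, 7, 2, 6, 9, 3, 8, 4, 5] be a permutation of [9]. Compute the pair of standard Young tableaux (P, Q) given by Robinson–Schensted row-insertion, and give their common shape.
P = [1, 2, 3, 4, 5] / [6, 8] / [7, 9];  Q = [1, 2, 4, 5, 9] / [3, 7] / [6, 8];  common shape = (5, 2, 2)

Row-insert the values π_1, π_2, … into P one at a time, bumping the leftmost entry strictly greater than the inserted value down to the next row. The recording tableau Q records, in position (i, j), the step at which that cell was added to P.
  Insert 1 (step 1): P = [1];  Q = [1]
  Insert 7 (step 2): P = [1, 7];  Q = [1, 2]
  Insert 2 (step 3): P = [1, 2] / [7];  Q = [1, 2] / [3]
  Insert 6 (step 4): P = [1, 2, 6] / [7];  Q = [1, 2, 4] / [3]
  Insert 9 (step 5): P = [1, 2, 6, 9] / [7];  Q = [1, 2, 4, 5] / [3]
  Insert 3 (step 6): P = [1, 2, 3, 9] / [6] / [7];  Q = [1, 2, 4, 5] / [3] / [6]
  Insert 8 (step 7): P = [1, 2, 3, 8] / [6, 9] / [7];  Q = [1, 2, 4, 5] / [3, 7] / [6]
  Insert 4 (step 8): P = [1, 2, 3, 4] / [6, 8] / [7, 9];  Q = [1, 2, 4, 5] / [3, 7] / [6, 8]
  Insert 5 (step 9): P = [1, 2, 3, 4, 5] / [6, 8] / [7, 9];  Q = [1, 2, 4, 5, 9] / [3, 7] / [6, 8]
Final shape: (5, 2, 2).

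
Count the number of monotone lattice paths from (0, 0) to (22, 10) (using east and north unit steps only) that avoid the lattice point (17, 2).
Number of paths = 64292163

Total paths from (0, 0) to (22, 10): C(32, 22) = 64512240. Paths through (17, 2): (paths (0, 0) → (17, 2)) × (paths (17, 2) → (22, 10)) = C(19, 17) · C(13, 5) = 171 · 1287 = 220077. Avoidance count = 64512240 − 220077 = 64292163.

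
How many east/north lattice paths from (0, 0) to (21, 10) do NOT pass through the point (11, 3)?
Number of paths = 37273093

Total paths from (0, 0) to (21, 10): C(31, 21) = 44352165. Paths through (11, 3): (paths (0, 0) → (11, 3)) × (paths (11, 3) → (21, 10)) = C(14, 11) · C(17, 10) = 364 · 19448 = 7079072. Avoidance count = 44352165 − 7079072 = 37273093.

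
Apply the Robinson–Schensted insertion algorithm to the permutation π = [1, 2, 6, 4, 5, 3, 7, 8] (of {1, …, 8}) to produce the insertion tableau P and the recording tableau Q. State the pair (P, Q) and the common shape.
P = [1, 2, 3, 5, 7, 8] / [4] / [6];  Q = [1, 2, 3, 5, 7, 8] / [4] / [6];  common shape = (6, 1, 1)

Row-insert the values π_1, π_2, … into P one at a time, bumping the leftmost entry strictly greater than the inserted value down to the next row. The recording tableau Q records, in position (i, j), the step at which that cell was added to P.
  Insert 1 (step 1): P = [1];  Q = [1]
  Insert 2 (step 2): P = [1, 2];  Q = [1, 2]
  Insert 6 (step 3): P = [1, 2, 6];  Q = [1, 2, 3]
  Insert 4 (step 4): P = [1, 2, 4] / [6];  Q = [1, 2, 3] / [4]
  Insert 5 (step 5): P = [1, 2, 4, 5] / [6];  Q = [1, 2, 3, 5] / [4]
  Insert 3 (step 6): P = [1, 2, 3, 5] / [4] / [6];  Q = [1, 2, 3, 5] / [4] / [6]
  Insert 7 (step 7): P = [1, 2, 3, 5, 7] / [4] / [6];  Q = [1, 2, 3, 5, 7] / [4] / [6]
  Insert 8 (step 8): P = [1, 2, 3, 5, 7, 8] / [4] / [6];  Q = [1, 2, 3, 5, 7, 8] / [4] / [6]
Final shape: (6, 1, 1).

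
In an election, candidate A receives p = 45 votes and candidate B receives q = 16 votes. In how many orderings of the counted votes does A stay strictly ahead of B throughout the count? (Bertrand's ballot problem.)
Strict-lead orderings = 96414286661805

Total orderings of the 61 votes with 45 for A: C(61, 45) = 202802465047245. By the Bertrand ballot formula (Cycle Lemma / reflection principle), the number of orderings in which A is strictly ahead of B throughout is (p − q)/(p + q) · C(p + q, p) = (45 − 16)/(45 + 16) · 202802465047245 = 96414286661805.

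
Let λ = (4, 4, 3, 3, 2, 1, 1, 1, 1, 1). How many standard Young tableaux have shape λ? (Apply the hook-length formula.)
# SYT of shape (4, 4, 3, 3, 2, 1, 1, 1, 1, 1) = 107442720

Hook-length formula: f^λ = n! / Π hook(c), product over all cells c of the Young diagram. For λ = (4, 4, 3, 3, 2, 1, 1, 1, 1, 1), n = 21 boxes. Hook lengths by row (left-to-right, top-to-bottom): [13, 7, 5, 2]; [12, 6, 4, 1]; [10, 4, 2]; [9, 3, 1]; [7, 1]; [5]; [4]; [3]; [2]; [1]. Product of hooks = 475517952000. So f^λ = 21! / 475517952000 = 51090942171709440000 / 475517952000 = 107442720.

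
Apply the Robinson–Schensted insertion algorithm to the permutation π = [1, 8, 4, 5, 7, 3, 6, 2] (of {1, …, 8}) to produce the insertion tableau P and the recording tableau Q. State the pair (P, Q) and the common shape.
P = [1, 2, 5, 6] / [3, 7] / [4] / [8];  Q = [1, 2, 4, 5] / [3, 7] / [6] / [8];  common shape = (4, 2, 1, 1)

Row-insert the values π_1, π_2, … into P one at a time, bumping the leftmost entry strictly greater than the inserted value down to the next row. The recording tableau Q records, in position (i, j), the step at which that cell was added to P.
  Insert 1 (step 1): P = [1];  Q = [1]
  Insert 8 (step 2): P = [1, 8];  Q = [1, 2]
  Insert 4 (step 3): P = [1, 4] / [8];  Q = [1, 2] / [3]
  Insert 5 (step 4): P = [1, 4, 5] / [8];  Q = [1, 2, 4] / [3]
  Insert 7 (step 5): P = [1, 4, 5, 7] / [8];  Q = [1, 2, 4, 5] / [3]
  Insert 3 (step 6): P = [1, 3, 5, 7] / [4] / [8];  Q = [1, 2, 4, 5] / [3] / [6]
  Insert 6 (step 7): P = [1, 3, 5, 6] / [4, 7] / [8];  Q = [1, 2, 4, 5] / [3, 7] / [6]
  Insert 2 (step 8): P = [1, 2, 5, 6] / [3, 7] / [4] / [8];  Q = [1, 2, 4, 5] / [3, 7] / [6] / [8]
Final shape: (4, 2, 1, 1).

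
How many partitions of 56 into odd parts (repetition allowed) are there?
p_odd(56) = 7108

Enumerate partitions using only odd parts via the recurrence o(n, m) = o(n, m−2) + o(n−m, m) over odd m, starting from the largest odd part ≤ n. This gives p_odd(56) = 7108. (Euler's theorem: equals the count of distinct-part partitions.)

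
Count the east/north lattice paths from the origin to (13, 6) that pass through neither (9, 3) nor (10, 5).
Number of paths = 10060

Inclusion–exclusion. Total paths: C(19, 13) = 27132. Through P₁: C(12, 9)·C(7, 4) = 7700. Through P₂: C(15, 10)·C(4, 3) = 12012. Since P₁ is strictly southwest of P₂, a monotone path through both must visit P₁ then P₂; paths through both = C(12, 9)·C(3, 1)·C(4, 3) = 2640. Avoid both = 27132 − 7700 − 12012 + 2640 = 10060.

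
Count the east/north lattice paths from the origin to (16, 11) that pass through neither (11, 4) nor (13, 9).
Number of paths = 7269265

Inclusion–exclusion. Total paths: C(27, 16) = 13037895. Through P₁: C(15, 11)·C(12, 5) = 1081080. Through P₂: C(22, 13)·C(5, 3) = 4974200. Since P₁ is strictly southwest of P₂, a monotone path through both must visit P₁ then P₂; paths through both = C(15, 11)·C(7, 2)·C(5, 3) = 286650. Avoid both = 13037895 − 1081080 − 4974200 + 286650 = 7269265.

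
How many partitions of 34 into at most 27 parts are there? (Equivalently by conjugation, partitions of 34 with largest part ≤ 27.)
p(34, parts ≤ 27) = 12280

Use the recurrence p(n, m) = p(n, m−1) + p(n−m, m): either the largest part is < m (count p(n, m−1)) or the largest part is exactly m (remove one copy of m, count p(n−m, m)). With p(0, ·) = 1 this gives p(34, parts ≤ 27) = 12280. (By conjugating Young diagrams, this also counts partitions of 34 into at most 27 parts.)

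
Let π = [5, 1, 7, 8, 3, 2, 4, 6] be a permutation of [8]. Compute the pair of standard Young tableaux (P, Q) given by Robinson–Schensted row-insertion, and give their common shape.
P = [1, 2, 4, 6] / [3, 7, 8] / [5];  Q = [1, 3, 4, 8] / [2, 5, 7] / [6];  common shape = (4, 3, 1)

Row-insert the values π_1, π_2, … into P one at a time, bumping the leftmost entry strictly greater than the inserted value down to the next row. The recording tableau Q records, in position (i, j), the step at which that cell was added to P.
  Insert 5 (step 1): P = [5];  Q = [1]
  Insert 1 (step 2): P = [1] / [5];  Q = [1] / [2]
  Insert 7 (step 3): P = [1, 7] / [5];  Q = [1, 3] / [2]
  Insert 8 (step 4): P = [1, 7, 8] / [5];  Q = [1, 3, 4] / [2]
  Insert 3 (step 5): P = [1, 3, 8] / [5, 7];  Q = [1, 3, 4] / [2, 5]
  Insert 2 (step 6): P = [1, 2, 8] / [3, 7] / [5];  Q = [1, 3, 4] / [2, 5] / [6]
  Insert 4 (step 7): P = [1, 2, 4] / [3, 7, 8] / [5];  Q = [1, 3, 4] / [2, 5, 7] / [6]
  Insert 6 (step 8): P = [1, 2, 4, 6] / [3, 7, 8] / [5];  Q = [1, 3, 4, 8] / [2, 5, 7] / [6]
Final shape: (4, 3, 1).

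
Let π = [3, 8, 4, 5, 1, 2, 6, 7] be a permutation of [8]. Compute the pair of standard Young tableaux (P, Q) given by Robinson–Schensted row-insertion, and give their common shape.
P = [1, 2, 5, 6, 7] / [3, 4] / [8];  Q = [1, 2, 4, 7, 8] / [3, 6] / [5];  common shape = (5, 2, 1)

Row-insert the values π_1, π_2, … into P one at a time, bumping the leftmost entry strictly greater than the inserted value down to the next row. The recording tableau Q records, in position (i, j), the step at which that cell was added to P.
  Insert 3 (step 1): P = [3];  Q = [1]
  Insert 8 (step 2): P = [3, 8];  Q = [1, 2]
  Insert 4 (step 3): P = [3, 4] / [8];  Q = [1, 2] / [3]
  Insert 5 (step 4): P = [3, 4, 5] / [8];  Q = [1, 2, 4] / [3]
  Insert 1 (step 5): P = [1, 4, 5] / [3] / [8];  Q = [1, 2, 4] / [3] / [5]
  Insert 2 (step 6): P = [1, 2, 5] / [3, 4] / [8];  Q = [1, 2, 4] / [3, 6] / [5]
  Insert 6 (step 7): P = [1, 2, 5, 6] / [3, 4] / [8];  Q = [1, 2, 4, 7] / [3, 6] / [5]
  Insert 7 (step 8): P = [1, 2, 5, 6, 7] / [3, 4] / [8];  Q = [1, 2, 4, 7, 8] / [3, 6] / [5]
Final shape: (5, 2, 1).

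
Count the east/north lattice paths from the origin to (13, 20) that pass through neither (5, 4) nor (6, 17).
Number of paths = 468595134

Inclusion–exclusion. Total paths: C(33, 13) = 573166440. Through P₁: C(9, 5)·C(24, 8) = 92669346. Through P₂: C(23, 6)·C(10, 7) = 12113640. Since P₁ is strictly southwest of P₂, a monotone path through both must visit P₁ then P₂; paths through both = C(9, 5)·C(14, 1)·C(10, 7) = 211680. Avoid both = 573166440 − 92669346 − 12113640 + 211680 = 468595134.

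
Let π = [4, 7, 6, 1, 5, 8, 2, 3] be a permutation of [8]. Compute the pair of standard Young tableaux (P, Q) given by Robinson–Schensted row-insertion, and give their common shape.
P = [1, 2, 3] / [4, 5, 8] / [6] / [7];  Q = [1, 2, 6] / [3, 5, 8] / [4] / [7];  common shape = (3, 3, 1, 1)

Row-insert the values π_1, π_2, … into P one at a time, bumping the leftmost entry strictly greater than the inserted value down to the next row. The recording tableau Q records, in position (i, j), the step at which that cell was added to P.
  Insert 4 (step 1): P = [4];  Q = [1]
  Insert 7 (step 2): P = [4, 7];  Q = [1, 2]
  Insert 6 (step 3): P = [4, 6] / [7];  Q = [1, 2] / [3]
  Insert 1 (step 4): P = [1, 6] / [4] / [7];  Q = [1, 2] / [3] / [4]
  Insert 5 (step 5): P = [1, 5] / [4, 6] / [7];  Q = [1, 2] / [3, 5] / [4]
  Insert 8 (step 6): P = [1, 5, 8] / [4, 6] / [7];  Q = [1, 2, 6] / [3, 5] / [4]
  Insert 2 (step 7): P = [1, 2, 8] / [4, 5] / [6] / [7];  Q = [1, 2, 6] / [3, 5] / [4] / [7]
  Insert 3 (step 8): P = [1, 2, 3] / [4, 5, 8] / [6] / [7];  Q = [1, 2, 6] / [3, 5, 8] / [4] / [7]
Final shape: (3, 3, 1, 1).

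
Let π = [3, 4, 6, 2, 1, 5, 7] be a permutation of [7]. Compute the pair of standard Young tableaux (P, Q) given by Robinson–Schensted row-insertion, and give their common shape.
P = [1, 4, 5, 7] / [2, 6] / [3];  Q = [1, 2, 3, 7] / [4, 6] / [5];  common shape = (4, 2, 1)

Row-insert the values π_1, π_2, … into P one at a time, bumping the leftmost entry strictly greater than the inserted value down to the next row. The recording tableau Q records, in position (i, j), the step at which that cell was added to P.
  Insert 3 (step 1): P = [3];  Q = [1]
  Insert 4 (step 2): P = [3, 4];  Q = [1, 2]
  Insert 6 (step 3): P = [3, 4, 6];  Q = [1, 2, 3]
  Insert 2 (step 4): P = [2, 4, 6] / [3];  Q = [1, 2, 3] / [4]
  Insert 1 (step 5): P = [1, 4, 6] / [2] / [3];  Q = [1, 2, 3] / [4] / [5]
  Insert 5 (step 6): P = [1, 4, 5] / [2, 6] / [3];  Q = [1, 2, 3] / [4, 6] / [5]
  Insert 7 (step 7): P = [1, 4, 5, 7] / [2, 6] / [3];  Q = [1, 2, 3, 7] / [4, 6] / [5]
Final shape: (4, 2, 1).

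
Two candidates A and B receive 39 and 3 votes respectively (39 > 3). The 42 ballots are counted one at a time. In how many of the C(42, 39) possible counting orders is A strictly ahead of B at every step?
Strict-lead orderings = 9840

Total orderings of the 42 votes with 39 for A: C(42, 39) = 11480. By the Bertrand ballot formula (Cycle Lemma / reflection principle), the number of orderings in which A is strictly ahead of B throughout is (p − q)/(p + q) · C(p + q, p) = (39 − 3)/(39 + 3) · 11480 = 9840.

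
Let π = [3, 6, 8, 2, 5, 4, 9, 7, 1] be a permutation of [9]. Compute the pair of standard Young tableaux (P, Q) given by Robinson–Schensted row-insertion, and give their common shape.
P = [1, 4, 7, 9] / [2, 5, 8] / [3] / [6];  Q = [1, 2, 3, 7] / [4, 5, 8] / [6] / [9];  common shape = (4, 3, 1, 1)

Row-insert the values π_1, π_2, … into P one at a time, bumping the leftmost entry strictly greater than the inserted value down to the next row. The recording tableau Q records, in position (i, j), the step at which that cell was added to P.
  Insert 3 (step 1): P = [3];  Q = [1]
  Insert 6 (step 2): P = [3, 6];  Q = [1, 2]
  Insert 8 (step 3): P = [3, 6, 8];  Q = [1, 2, 3]
  Insert 2 (step 4): P = [2, 6, 8] / [3];  Q = [1, 2, 3] / [4]
  Insert 5 (step 5): P = [2, 5, 8] / [3, 6];  Q = [1, 2, 3] / [4, 5]
  Insert 4 (step 6): P = [2, 4, 8] / [3, 5] / [6];  Q = [1, 2, 3] / [4, 5] / [6]
  Insert 9 (step 7): P = [2, 4, 8, 9] / [3, 5] / [6];  Q = [1, 2, 3, 7] / [4, 5] / [6]
  Insert 7 (step 8): P = [2, 4, 7, 9] / [3, 5, 8] / [6];  Q = [1, 2, 3, 7] / [4, 5, 8] / [6]
  Insert 1 (step 9): P = [1, 4, 7, 9] / [2, 5, 8] / [3] / [6];  Q = [1, 2, 3, 7] / [4, 5, 8] / [6] / [9]
Final shape: (4, 3, 1, 1).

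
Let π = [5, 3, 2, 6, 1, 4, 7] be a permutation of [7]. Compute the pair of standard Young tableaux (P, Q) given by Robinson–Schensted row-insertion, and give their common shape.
P = [1, 4, 7] / [2, 6] / [3] / [5];  Q = [1, 4, 7] / [2, 6] / [3] / [5];  common shape = (3, 2, 1, 1)

Row-insert the values π_1, π_2, … into P one at a time, bumping the leftmost entry strictly greater than the inserted value down to the next row. The recording tableau Q records, in position (i, j), the step at which that cell was added to P.
  Insert 5 (step 1): P = [5];  Q = [1]
  Insert 3 (step 2): P = [3] / [5];  Q = [1] / [2]
  Insert 2 (step 3): P = [2] / [3] / [5];  Q = [1] / [2] / [3]
  Insert 6 (step 4): P = [2, 6] / [3] / [5];  Q = [1, 4] / [2] / [3]
  Insert 1 (step 5): P = [1, 6] / [2] / [3] / [5];  Q = [1, 4] / [2] / [3] / [5]
  Insert 4 (step 6): P = [1, 4] / [2, 6] / [3] / [5];  Q = [1, 4] / [2, 6] / [3] / [5]
  Insert 7 (step 7): P = [1, 4, 7] / [2, 6] / [3] / [5];  Q = [1, 4, 7] / [2, 6] / [3] / [5]
Final shape: (3, 2, 1, 1).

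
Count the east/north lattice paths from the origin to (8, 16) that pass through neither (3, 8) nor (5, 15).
Number of paths = 484860

Inclusion–exclusion. Total paths: C(24, 8) = 735471. Through P₁: C(11, 3)·C(13, 5) = 212355. Through P₂: C(20, 5)·C(4, 3) = 62016. Since P₁ is strictly southwest of P₂, a monotone path through both must visit P₁ then P₂; paths through both = C(11, 3)·C(9, 2)·C(4, 3) = 23760. Avoid both = 735471 − 212355 − 62016 + 23760 = 484860.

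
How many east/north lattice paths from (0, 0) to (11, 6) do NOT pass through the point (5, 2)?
Number of paths = 7966

Total paths from (0, 0) to (11, 6): C(17, 11) = 12376. Paths through (5, 2): (paths (0, 0) → (5, 2)) × (paths (5, 2) → (11, 6)) = C(7, 5) · C(10, 6) = 21 · 210 = 4410. Avoidance count = 12376 − 4410 = 7966.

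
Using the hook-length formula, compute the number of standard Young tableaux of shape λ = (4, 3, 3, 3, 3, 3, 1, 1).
# SYT of shape (4, 3, 3, 3, 3, 3, 1, 1) = 31744440

Hook-length formula: f^λ = n! / Π hook(c), product over all cells c of the Young diagram. For λ = (4, 3, 3, 3, 3, 3, 1, 1), n = 21 boxes. Hook lengths by row (left-to-right, top-to-bottom): [11, 8, 7, 1]; [9, 6, 5]; [8, 5, 4]; [7, 4, 3]; [6, 3, 2]; [5, 2, 1]; [2]; [1]. Product of hooks = 1609445376000. So f^λ = 21! / 1609445376000 = 51090942171709440000 / 1609445376000 = 31744440.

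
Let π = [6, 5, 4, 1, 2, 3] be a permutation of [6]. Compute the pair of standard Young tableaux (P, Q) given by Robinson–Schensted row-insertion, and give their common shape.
P = [1, 2, 3] / [4] / [5] / [6];  Q = [1, 5, 6] / [2] / [3] / [4];  common shape = (3, 1, 1, 1)

Row-insert the values π_1, π_2, … into P one at a time, bumping the leftmost entry strictly greater than the inserted value down to the next row. The recording tableau Q records, in position (i, j), the step at which that cell was added to P.
  Insert 6 (step 1): P = [6];  Q = [1]
  Insert 5 (step 2): P = [5] / [6];  Q = [1] / [2]
  Insert 4 (step 3): P = [4] / [5] / [6];  Q = [1] / [2] / [3]
  Insert 1 (step 4): P = [1] / [4] / [5] / [6];  Q = [1] / [2] / [3] / [4]
  Insert 2 (step 5): P = [1, 2] / [4] / [5] / [6];  Q = [1, 5] / [2] / [3] / [4]
  Insert 3 (step 6): P = [1, 2, 3] / [4] / [5] / [6];  Q = [1, 5, 6] / [2] / [3] / [4]
Final shape: (3, 1, 1, 1).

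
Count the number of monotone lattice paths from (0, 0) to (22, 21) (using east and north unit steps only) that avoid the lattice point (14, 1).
Number of paths = 1052002860285

Total paths from (0, 0) to (22, 21): C(43, 22) = 1052049481860. Paths through (14, 1): (paths (0, 0) → (14, 1)) × (paths (14, 1) → (22, 21)) = C(15, 14) · C(28, 8) = 15 · 3108105 = 46621575. Avoidance count = 1052049481860 − 46621575 = 1052002860285.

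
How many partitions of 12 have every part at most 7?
p(12, parts ≤ 7) = 65

Partitions of 12 with all parts ≤ 7: 7+5, 7+4+1, 7+3+2, 7+3+1+1, 7+2+2+1, 7+2+1+1+1, 7+1+1+1+1+1, 6+6, 6+5+1, 6+4+2, 6+4+1+1, 6+3+3, 6+3+2+1, 6+3+1+1+1, 6+2+2+2, 6+2+2+1+1, 6+2+1+1+1+1, 6+1+1+1+1+1+1, 5+5+2, 5+5+1+1, 5+4+3, 5+4+2+1, 5+4+1+1+1, 5+3+3+1, 5+3+2+2, 5+3+2+1+1, 5+3+1+1+1+1, 5+2+2+2+1, 5+2+2+1+1+1, 5+2+1+1+1+1+1, … (65 total). Count = 65.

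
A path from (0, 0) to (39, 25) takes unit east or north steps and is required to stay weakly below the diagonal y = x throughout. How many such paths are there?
Number of paths = 150389463281799672

By the reflection principle (André's argument), the number of monotone paths to (39, 25) with n ≤ m that never go above y = x is C(64, 39) − C(64, 40) = 401038568751465792 − 250649105469666120 = 150389463281799672.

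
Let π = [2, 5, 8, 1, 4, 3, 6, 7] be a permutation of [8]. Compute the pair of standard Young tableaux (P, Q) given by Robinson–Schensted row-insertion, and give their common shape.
P = [1, 3, 6, 7] / [2, 4, 8] / [5];  Q = [1, 2, 3, 8] / [4, 5, 7] / [6];  common shape = (4, 3, 1)

Row-insert the values π_1, π_2, … into P one at a time, bumping the leftmost entry strictly greater than the inserted value down to the next row. The recording tableau Q records, in position (i, j), the step at which that cell was added to P.
  Insert 2 (step 1): P = [2];  Q = [1]
  Insert 5 (step 2): P = [2, 5];  Q = [1, 2]
  Insert 8 (step 3): P = [2, 5, 8];  Q = [1, 2, 3]
  Insert 1 (step 4): P = [1, 5, 8] / [2];  Q = [1, 2, 3] / [4]
  Insert 4 (step 5): P = [1, 4, 8] / [2, 5];  Q = [1, 2, 3] / [4, 5]
  Insert 3 (step 6): P = [1, 3, 8] / [2, 4] / [5];  Q = [1, 2, 3] / [4, 5] / [6]
  Insert 6 (step 7): P = [1, 3, 6] / [2, 4, 8] / [5];  Q = [1, 2, 3] / [4, 5, 7] / [6]
  Insert 7 (step 8): P = [1, 3, 6, 7] / [2, 4, 8] / [5];  Q = [1, 2, 3, 8] / [4, 5, 7] / [6]
Final shape: (4, 3, 1).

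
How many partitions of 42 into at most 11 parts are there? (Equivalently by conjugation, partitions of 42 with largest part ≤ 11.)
p(42, parts ≤ 11) = 27169

Use the recurrence p(n, m) = p(n, m−1) + p(n−m, m): either the largest part is < m (count p(n, m−1)) or the largest part is exactly m (remove one copy of m, count p(n−m, m)). With p(0, ·) = 1 this gives p(42, parts ≤ 11) = 27169. (By conjugating Young diagrams, this also counts partitions of 42 into at most 11 parts.)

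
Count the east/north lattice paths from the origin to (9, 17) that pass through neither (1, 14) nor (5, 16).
Number of paths = 3021455

Inclusion–exclusion. Total paths: C(26, 9) = 3124550. Through P₁: C(15, 1)·C(11, 8) = 2475. Through P₂: C(21, 5)·C(5, 4) = 101745. Since P₁ is strictly southwest of P₂, a monotone path through both must visit P₁ then P₂; paths through both = C(15, 1)·C(6, 4)·C(5, 4) = 1125. Avoid both = 3124550 − 2475 − 101745 + 1125 = 3021455.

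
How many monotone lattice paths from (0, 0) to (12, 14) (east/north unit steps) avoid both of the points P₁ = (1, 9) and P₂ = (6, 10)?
Number of paths = 7944940

Inclusion–exclusion. Total paths: C(26, 12) = 9657700. Through P₁: C(10, 1)·C(16, 11) = 43680. Through P₂: C(16, 6)·C(10, 6) = 1681680. Since P₁ is strictly southwest of P₂, a monotone path through both must visit P₁ then P₂; paths through both = C(10, 1)·C(6, 5)·C(10, 6) = 12600. Avoid both = 9657700 − 43680 − 1681680 + 12600 = 7944940.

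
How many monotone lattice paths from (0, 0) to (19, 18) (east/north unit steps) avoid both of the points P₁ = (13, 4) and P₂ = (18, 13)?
Number of paths = 16371453210

Inclusion–exclusion. Total paths: C(37, 19) = 17672631900. Through P₁: C(17, 13)·C(20, 6) = 92248800. Through P₂: C(31, 18)·C(6, 1) = 1237518450. Since P₁ is strictly southwest of P₂, a monotone path through both must visit P₁ then P₂; paths through both = C(17, 13)·C(14, 5)·C(6, 1) = 28588560. Avoid both = 17672631900 − 92248800 − 1237518450 + 28588560 = 16371453210.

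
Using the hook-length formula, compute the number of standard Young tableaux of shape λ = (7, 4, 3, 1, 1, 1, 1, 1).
# SYT of shape (7, 4, 3, 1, 1, 1, 1, 1) = 22447854

Hook-length formula: f^λ = n! / Π hook(c), product over all cells c of the Young diagram. For λ = (7, 4, 3, 1, 1, 1, 1, 1), n = 19 boxes. Hook lengths by row (left-to-right, top-to-bottom): [14, 8, 7, 5, 3, 2, 1]; [10, 4, 3, 1]; [8, 2, 1]; [5]; [4]; [3]; [2]; [1]. Product of hooks = 5419008000. So f^λ = 19! / 5419008000 = 121645100408832000 / 5419008000 = 22447854.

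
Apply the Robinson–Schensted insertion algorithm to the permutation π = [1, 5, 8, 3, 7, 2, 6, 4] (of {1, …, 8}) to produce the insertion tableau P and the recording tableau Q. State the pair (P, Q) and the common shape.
P = [1, 2, 4] / [3, 6] / [5, 7] / [8];  Q = [1, 2, 3] / [4, 5] / [6, 7] / [8];  common shape = (3, 2, 2, 1)

Row-insert the values π_1, π_2, … into P one at a time, bumping the leftmost entry strictly greater than the inserted value down to the next row. The recording tableau Q records, in position (i, j), the step at which that cell was added to P.
  Insert 1 (step 1): P = [1];  Q = [1]
  Insert 5 (step 2): P = [1, 5];  Q = [1, 2]
  Insert 8 (step 3): P = [1, 5, 8];  Q = [1, 2, 3]
  Insert 3 (step 4): P = [1, 3, 8] / [5];  Q = [1, 2, 3] / [4]
  Insert 7 (step 5): P = [1, 3, 7] / [5, 8];  Q = [1, 2, 3] / [4, 5]
  Insert 2 (step 6): P = [1, 2, 7] / [3, 8] / [5];  Q = [1, 2, 3] / [4, 5] / [6]
  Insert 6 (step 7): P = [1, 2, 6] / [3, 7] / [5, 8];  Q = [1, 2, 3] / [4, 5] / [6, 7]
  Insert 4 (step 8): P = [1, 2, 4] / [3, 6] / [5, 7] / [8];  Q = [1, 2, 3] / [4, 5] / [6, 7] / [8]
Final shape: (3, 2, 2, 1).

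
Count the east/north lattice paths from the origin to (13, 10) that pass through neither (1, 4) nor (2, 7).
Number of paths = 1045422

Inclusion–exclusion. Total paths: C(23, 13) = 1144066. Through P₁: C(5, 1)·C(18, 12) = 92820. Through P₂: C(9, 2)·C(14, 11) = 13104. Since P₁ is strictly southwest of P₂, a monotone path through both must visit P₁ then P₂; paths through both = C(5, 1)·C(4, 1)·C(14, 11) = 7280. Avoid both = 1144066 − 92820 − 13104 + 7280 = 1045422.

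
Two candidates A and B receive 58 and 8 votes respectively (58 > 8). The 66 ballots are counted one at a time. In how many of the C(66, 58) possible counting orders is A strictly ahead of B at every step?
Strict-lead orderings = 4351191000

Total orderings of the 66 votes with 58 for A: C(66, 58) = 5743572120. By the Bertrand ballot formula (Cycle Lemma / reflection principle), the number of orderings in which A is strictly ahead of B throughout is (p − q)/(p + q) · C(p + q, p) = (58 − 8)/(58 + 8) · 5743572120 = 4351191000.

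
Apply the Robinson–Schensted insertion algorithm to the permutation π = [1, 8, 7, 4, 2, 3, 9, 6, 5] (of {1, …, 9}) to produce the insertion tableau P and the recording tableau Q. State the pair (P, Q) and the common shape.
P = [1, 2, 3, 5] / [4, 6] / [7, 9] / [8];  Q = [1, 2, 6, 7] / [3, 8] / [4, 9] / [5];  common shape = (4, 2, 2, 1)

Row-insert the values π_1, π_2, … into P one at a time, bumping the leftmost entry strictly greater than the inserted value down to the next row. The recording tableau Q records, in position (i, j), the step at which that cell was added to P.
  Insert 1 (step 1): P = [1];  Q = [1]
  Insert 8 (step 2): P = [1, 8];  Q = [1, 2]
  Insert 7 (step 3): P = [1, 7] / [8];  Q = [1, 2] / [3]
  Insert 4 (step 4): P = [1, 4] / [7] / [8];  Q = [1, 2] / [3] / [4]
  Insert 2 (step 5): P = [1, 2] / [4] / [7] / [8];  Q = [1, 2] / [3] / [4] / [5]
  Insert 3 (step 6): P = [1, 2, 3] / [4] / [7] / [8];  Q = [1, 2, 6] / [3] / [4] / [5]
  Insert 9 (step 7): P = [1, 2, 3, 9] / [4] / [7] / [8];  Q = [1, 2, 6, 7] / [3] / [4] / [5]
  Insert 6 (step 8): P = [1, 2, 3, 6] / [4, 9] / [7] / [8];  Q = [1, 2, 6, 7] / [3, 8] / [4] / [5]
  Insert 5 (step 9): P = [1, 2, 3, 5] / [4, 6] / [7, 9] / [8];  Q = [1, 2, 6, 7] / [3, 8] / [4, 9] / [5]
Final shape: (4, 2, 2, 1).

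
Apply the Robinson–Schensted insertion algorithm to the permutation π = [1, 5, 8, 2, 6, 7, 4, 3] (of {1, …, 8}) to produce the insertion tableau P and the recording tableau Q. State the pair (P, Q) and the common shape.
P = [1, 2, 3, 7] / [4, 6] / [5] / [8];  Q = [1, 2, 3, 6] / [4, 5] / [7] / [8];  common shape = (4, 2, 1, 1)

Row-insert the values π_1, π_2, … into P one at a time, bumping the leftmost entry strictly greater than the inserted value down to the next row. The recording tableau Q records, in position (i, j), the step at which that cell was added to P.
  Insert 1 (step 1): P = [1];  Q = [1]
  Insert 5 (step 2): P = [1, 5];  Q = [1, 2]
  Insert 8 (step 3): P = [1, 5, 8];  Q = [1, 2, 3]
  Insert 2 (step 4): P = [1, 2, 8] / [5];  Q = [1, 2, 3] / [4]
  Insert 6 (step 5): P = [1, 2, 6] / [5, 8];  Q = [1, 2, 3] / [4, 5]
  Insert 7 (step 6): P = [1, 2, 6, 7] / [5, 8];  Q = [1, 2, 3, 6] / [4, 5]
  Insert 4 (step 7): P = [1, 2, 4, 7] / [5, 6] / [8];  Q = [1, 2, 3, 6] / [4, 5] / [7]
  Insert 3 (step 8): P = [1, 2, 3, 7] / [4, 6] / [5] / [8];  Q = [1, 2, 3, 6] / [4, 5] / [7] / [8]
Final shape: (4, 2, 1, 1).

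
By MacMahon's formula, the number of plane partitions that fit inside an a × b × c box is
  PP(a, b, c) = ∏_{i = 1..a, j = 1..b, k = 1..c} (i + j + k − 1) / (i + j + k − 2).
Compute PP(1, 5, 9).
PP(1, 5, 9) = 2002

Evaluate the triple product over i = 1..1, j = 1..5, k = 1..9. The factors are (2/1) · (3/2) · (4/3) · (5/4) · (6/5) · (7/6) · (8/7) · (9/8) · … (45 factors total). The numerators and denominators telescope so the product is an integer; carrying out the multiplication exactly gives PP(1, 5, 9) = 2002.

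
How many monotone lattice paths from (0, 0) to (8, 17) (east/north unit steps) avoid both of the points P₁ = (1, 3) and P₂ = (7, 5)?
Number of paths = 607615

Inclusion–exclusion. Total paths: C(25, 8) = 1081575. Through P₁: C(4, 1)·C(21, 7) = 465120. Through P₂: C(12, 7)·C(13, 1) = 10296. Since P₁ is strictly southwest of P₂, a monotone path through both must visit P₁ then P₂; paths through both = C(4, 1)·C(8, 6)·C(13, 1) = 1456. Avoid both = 1081575 − 465120 − 10296 + 1456 = 607615.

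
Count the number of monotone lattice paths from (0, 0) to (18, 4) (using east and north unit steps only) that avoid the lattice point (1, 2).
Number of paths = 6802

Total paths from (0, 0) to (18, 4): C(22, 18) = 7315. Paths through (1, 2): (paths (0, 0) → (1, 2)) × (paths (1, 2) → (18, 4)) = C(3, 1) · C(19, 17) = 3 · 171 = 513. Avoidance count = 7315 − 513 = 6802.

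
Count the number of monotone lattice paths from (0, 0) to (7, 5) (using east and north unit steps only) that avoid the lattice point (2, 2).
Number of paths = 456

Total paths from (0, 0) to (7, 5): C(12, 7) = 792. Paths through (2, 2): (paths (0, 0) → (2, 2)) × (paths (2, 2) → (7, 5)) = C(4, 2) · C(8, 5) = 6 · 56 = 336. Avoidance count = 792 − 336 = 456.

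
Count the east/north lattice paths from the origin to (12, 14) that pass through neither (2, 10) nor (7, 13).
Number of paths = 9148690

Inclusion–exclusion. Total paths: C(26, 12) = 9657700. Through P₁: C(12, 2)·C(14, 10) = 66066. Through P₂: C(20, 7)·C(6, 5) = 465120. Since P₁ is strictly southwest of P₂, a monotone path through both must visit P₁ then P₂; paths through both = C(12, 2)·C(8, 5)·C(6, 5) = 22176. Avoid both = 9657700 − 66066 − 465120 + 22176 = 9148690.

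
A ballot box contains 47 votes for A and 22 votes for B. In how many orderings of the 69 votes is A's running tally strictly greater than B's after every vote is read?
Strict-lead orderings = 213286697842764000

Total orderings of the 69 votes with 47 for A: C(69, 47) = 588671286046028640. By the Bertrand ballot formula (Cycle Lemma / reflection principle), the number of orderings in which A is strictly ahead of B throughout is (p − q)/(p + q) · C(p + q, p) = (47 − 22)/(47 + 22) · 588671286046028640 = 213286697842764000.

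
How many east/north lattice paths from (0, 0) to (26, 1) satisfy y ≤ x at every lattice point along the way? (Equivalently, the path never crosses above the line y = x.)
Number of paths = 26

By the reflection principle (André's argument), the number of monotone paths to (26, 1) with n ≤ m that never go above y = x is C(27, 26) − C(27, 27) = 27 − 1 = 26.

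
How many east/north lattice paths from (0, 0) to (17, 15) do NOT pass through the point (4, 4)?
Number of paths = 390992640

Total paths from (0, 0) to (17, 15): C(32, 17) = 565722720. Paths through (4, 4): (paths (0, 0) → (4, 4)) × (paths (4, 4) → (17, 15)) = C(8, 4) · C(24, 13) = 70 · 2496144 = 174730080. Avoidance count = 565722720 − 174730080 = 390992640.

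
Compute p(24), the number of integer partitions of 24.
p(24) = 1575

Compute p(n) via the recurrence p(n, m) = p(n, m−1) + p(n−m, m), where p(n, m) counts partitions of n with all parts ≤ m and p(n) = p(n, n). The base cases are p(0, m) = 1 and p(n, 0) = 0 for n > 0. Filling the table yields p(24) = 1575. (Euler's pentagonal recurrence is an alternative.)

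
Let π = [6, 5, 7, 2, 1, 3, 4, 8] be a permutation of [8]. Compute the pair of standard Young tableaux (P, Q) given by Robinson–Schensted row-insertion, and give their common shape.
P = [1, 3, 4, 8] / [2, 7] / [5] / [6];  Q = [1, 3, 7, 8] / [2, 6] / [4] / [5];  common shape = (4, 2, 1, 1)

Row-insert the values π_1, π_2, … into P one at a time, bumping the leftmost entry strictly greater than the inserted value down to the next row. The recording tableau Q records, in position (i, j), the step at which that cell was added to P.
  Insert 6 (step 1): P = [6];  Q = [1]
  Insert 5 (step 2): P = [5] / [6];  Q = [1] / [2]
  Insert 7 (step 3): P = [5, 7] / [6];  Q = [1, 3] / [2]
  Insert 2 (step 4): P = [2, 7] / [5] / [6];  Q = [1, 3] / [2] / [4]
  Insert 1 (step 5): P = [1, 7] / [2] / [5] / [6];  Q = [1, 3] / [2] / [4] / [5]
  Insert 3 (step 6): P = [1, 3] / [2, 7] / [5] / [6];  Q = [1, 3] / [2, 6] / [4] / [5]
  Insert 4 (step 7): P = [1, 3, 4] / [2, 7] / [5] / [6];  Q = [1, 3, 7] / [2, 6] / [4] / [5]
  Insert 8 (step 8): P = [1, 3, 4, 8] / [2, 7] / [5] / [6];  Q = [1, 3, 7, 8] / [2, 6] / [4] / [5]
Final shape: (4, 2, 1, 1).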